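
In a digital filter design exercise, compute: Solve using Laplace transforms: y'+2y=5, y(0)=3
Take L of both sides: sY(s)-3+2Y(s)=5/s
Y(s)(s+2)=5/s+3
Y(s)=5/(s(s+2))+3/(s+2)
Partial fractions: 5/(s(s+2))=(5/2)/s - (5/2)/(s+2)
So Y(s)=(5/2)/s+(1/2)/(s+2)
Inverse transform (L^(-1){1/s}=1, L^(-1){1/(s+2)}=e^(-2t)):

Answer: y(t)=5/2+(1/2)·e^(-2t)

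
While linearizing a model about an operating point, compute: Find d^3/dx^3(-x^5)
Apply power rule 3 times:
d^1: -5x^4
d^2: -20x^3
d^3: -60x^2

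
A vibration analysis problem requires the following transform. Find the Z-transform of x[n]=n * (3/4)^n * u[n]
Using the property Z{n * a^n * u[n]} = az/(z-a)^2
With a = 3/4: X(z) = (3/4)z/(z - 3/4)^2, |z| > 3/4

Answer: (3/4)z/(z - 3/4)^2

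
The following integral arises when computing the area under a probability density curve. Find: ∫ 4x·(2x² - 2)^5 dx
Let u = 2x² - 2, du = 4x dx
∫ u^5 du = u^6/6+C

Answer: (2x² - 2)^6/6+C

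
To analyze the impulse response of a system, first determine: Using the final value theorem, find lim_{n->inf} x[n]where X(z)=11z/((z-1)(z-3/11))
Final value theorem: lim x[n]=lim_{z->1} (z-1)*X(z)
(z-1)*X(z)=11z/(z-3/11)
As z->1: 11/(1 - 3/11)=11/(8/11)=121/8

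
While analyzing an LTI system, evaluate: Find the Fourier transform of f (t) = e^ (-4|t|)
Using the standard pair: F{e^(-a|t|)} = 2a/(a^2 + omega^2)
With a = 4: F(omega) = 8/(16 + omega^2)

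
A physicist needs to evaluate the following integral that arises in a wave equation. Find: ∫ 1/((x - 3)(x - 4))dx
Partial fractions: 1/((x-3)(x-4))=A/(x-3)+B/(x-4)
A=-1, B=1
∫ [-1· 1/(x-3)+1· 1/(x-4)] dx
=(1)[ln|x-4| - ln|x-3|]+C

Answer: ln|(x-4)/(x-3)|+C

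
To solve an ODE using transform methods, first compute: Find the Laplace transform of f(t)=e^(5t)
L{e^(at)} = 1/(s-a)
L{e^(5t)} = 1/(s-5)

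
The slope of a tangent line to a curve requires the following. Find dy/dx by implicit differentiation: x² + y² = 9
Differentiate both sides: 2x + 2y·(dy/dx)=0
Solve: dy/dx=-2x/(2y)=-x/y

Answer: dy/dx=-x/y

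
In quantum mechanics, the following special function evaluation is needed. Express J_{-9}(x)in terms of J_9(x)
For integer n: J_{-n}(x) = (-1)^n J_n(x)
With n = 9: J_{-9}(x) = (-1)^9 J_9(x) = -J_9(x)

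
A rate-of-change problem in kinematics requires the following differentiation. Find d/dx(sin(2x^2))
Chain rule: d/dx[sin(u)] = cos(u)·u' where u = 2x^2
u' = 4x

Answer: 4x·cos(2x^2)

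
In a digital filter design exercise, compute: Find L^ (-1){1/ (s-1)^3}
L^(-1){1/(s-a)^n} = t^(n-1)·e^(at)/(n-1)!
Here a = 1, n = 3: t^2·e^(t)/2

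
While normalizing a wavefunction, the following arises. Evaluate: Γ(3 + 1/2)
Γ(n + 1/2)=(2n)!√π/(4^n·n!)
=720√π/(64·6)=(15/8)·√π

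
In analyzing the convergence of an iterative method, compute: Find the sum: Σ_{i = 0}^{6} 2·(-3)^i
Geometric series: S=a(1 - r^n)/(1 - r)
a=2, r=-3, n=7
S=2(1 + 2187)/4=1094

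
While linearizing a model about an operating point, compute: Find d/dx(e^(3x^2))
Chain rule: d/dx[e^u]=e^u · u' where u=3x^2
u'=6x

Answer: 6x·e^(3x^2)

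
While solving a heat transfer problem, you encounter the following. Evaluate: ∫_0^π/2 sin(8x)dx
Antiderivative: -cos(8x)/8
Evaluate at bounds: [-cos(8·π/2)/8] - [-cos(8·0)/8]
= (-(1) + (1))/8 = 0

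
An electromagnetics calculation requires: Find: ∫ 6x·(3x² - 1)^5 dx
Let u=3x² - 1, du=6x dx
∫ u^5 du=u^6/6 + C

Answer: (3x² - 1)^6/6 + C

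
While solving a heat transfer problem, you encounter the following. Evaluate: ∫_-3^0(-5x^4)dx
Step 1: Find antiderivative F(x)=-x^5
Step 2: F(0) - F(-3)=0 - (243)=-243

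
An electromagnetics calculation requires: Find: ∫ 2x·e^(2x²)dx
Let u=2x², du=4x dx
∫ (1/2)e^u du=e^u/2+C

Answer: e^(2x²)/2+C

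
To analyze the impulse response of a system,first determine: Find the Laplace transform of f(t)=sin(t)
L{sin(wt)}=w/(s² + w²)
L{sin(t)}=1/(s² + 1)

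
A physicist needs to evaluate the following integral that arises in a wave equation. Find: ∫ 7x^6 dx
Using power rule: ∫ 7x^6 dx = 7/7 x^7+C = x^7+C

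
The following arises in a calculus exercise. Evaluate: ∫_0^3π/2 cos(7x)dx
Antiderivative: sin(7x)/7
Evaluate at bounds: [sin(7·3π/2)/7] - [sin(7·0)/7]
= ((1) - (0))/7 = 1/7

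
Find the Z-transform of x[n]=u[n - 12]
Using the time-shift property: Z{u[n-12]}=z^(-12) * z/(z-1)
=z^(-11)/(z-1)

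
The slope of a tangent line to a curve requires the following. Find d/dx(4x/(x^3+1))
Quotient rule: (f/g)' = (f'g - fg')/g²
f = 4x, f' = 4
g = x^3 + 1, g' = 3x^2

Answer: (4·(x^3 + 1) - 12x^3)/(x^3 + 1)²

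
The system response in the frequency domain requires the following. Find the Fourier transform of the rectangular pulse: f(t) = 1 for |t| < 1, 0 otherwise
F(omega) = integral from -1 to 1 of e^(-j * omega * t) dt
= 2 * sin(1 * omega)/omega = 2 * sinc(1 * omega/pi)

Answer: 2 * sin(1 * omega)/omega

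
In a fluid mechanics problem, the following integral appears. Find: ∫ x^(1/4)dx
Power rule: ∫ x^(1/4) dx = x^(5/4)/(5/4) + C

Answer: (4/5)·x^(5/4) + C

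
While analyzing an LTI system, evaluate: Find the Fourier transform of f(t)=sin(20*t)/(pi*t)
sin(W*t)/(pi*t)=(W/pi)*sinc(W*t/pi) is the impulse response of the ideal low-pass filter with cutoff W (here W=20).
Its Fourier transform is a rectangular function:
F(omega)=1 for |omega| < 20, 0 otherwise

Answer: rect(omega/40) [i.e., 1 for |omega| < 20, 0 otherwise]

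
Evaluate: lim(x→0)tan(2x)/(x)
tan(u) ≈ u for small u:
tan(2x)/(x) ≈ 2x/(x) = 2/1

Answer: 2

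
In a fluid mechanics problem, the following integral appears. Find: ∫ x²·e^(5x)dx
Integration by parts twice:
First: u = x², dv = e^(5x) dx => x²e^(5x)/5 - (2/5)∫ xe^(5x) dx
Second (∫ xe^(5x) dx): xe^(5x)/5 - e^(5x)/25
Combining: e^(5x)(x²/5-2x/25+2/125)+C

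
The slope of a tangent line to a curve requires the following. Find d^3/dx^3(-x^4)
Apply power rule 3 times:
d^1: -4x^3
d^2: -12x^2
d^3: -24x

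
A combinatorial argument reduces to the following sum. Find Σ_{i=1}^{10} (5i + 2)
= 5·Σ i+2·10 = 5·55+20 = 295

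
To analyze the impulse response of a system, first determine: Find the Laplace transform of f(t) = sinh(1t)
L{sinh(at)} = a/(s²-a²)
L{sinh(1t)} = 1/(s²-1)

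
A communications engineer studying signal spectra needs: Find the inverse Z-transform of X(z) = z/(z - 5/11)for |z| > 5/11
Standard pair: z/(z-a) <-> a^n * u[n] for causal signals
With a=5/11: x[n]=(5/11)^n * u[n]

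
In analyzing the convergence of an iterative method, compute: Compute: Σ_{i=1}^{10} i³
Using formula: Σ i^3 = [n(n+1)/2]² = [10·11/2]² = 3025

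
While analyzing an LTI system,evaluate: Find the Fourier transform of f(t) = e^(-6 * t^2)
The Fourier transform of a Gaussian e^(-a * t^2) is sqrt(pi/a) * e^(-omega^2/(4a)).
With a = 6: F(omega) = sqrt(pi/6) * e^(-omega^2/24)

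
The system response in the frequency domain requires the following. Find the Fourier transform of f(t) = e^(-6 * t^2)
The Fourier transform of a Gaussian e^(-a*t^2) is sqrt(pi/a)*e^(-omega^2/(4a)).
With a=6: F(omega)=sqrt(pi/6)*e^(-omega^2/24)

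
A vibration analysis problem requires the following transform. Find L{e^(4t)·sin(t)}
First shifting: L{e^(at)f(t)}=F(s-a)
L{sin(t)}=1/(s² + 1)
Shift: 1/((s-4)² + 1)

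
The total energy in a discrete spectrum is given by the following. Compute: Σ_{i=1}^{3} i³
Using formula: Σ i^3 = [n(n + 1)/2]² = [3·4/2]² = 36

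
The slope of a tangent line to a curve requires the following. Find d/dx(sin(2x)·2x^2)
Product rule: (fg)' = f'g + fg'
f = sin(2x), f' = 2·cos(2x)
g = 2x^2, g' = 4x

Answer: 4·cos(2x)·x^2 + 4·sin(2x)·x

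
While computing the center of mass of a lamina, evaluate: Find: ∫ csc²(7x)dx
Since d/dx[-cot(7x)] = 7csc²(7x), integral = -cot(7x)/7 + C

Answer: (-1/7)cot(7x) + C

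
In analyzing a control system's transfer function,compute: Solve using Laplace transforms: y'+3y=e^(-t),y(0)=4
Take L: sY - 4+3Y=1/(s+1)
Y(s+3)=1/(s+1)+4
Y=1/((s+1)(s+3))+4/(s+3)
Partial fractions: 1/((s+1)(s+3))=(1/2)/(s+1) - (1/2)/(s+3)
So Y=(1/2)/(s+1)+(7/2)/(s+3)
Inverse Laplace transform (L^(-1){1/(s+1)}=e^(-t), L^(-1){1/(s+3)}=e^(-3t)):

Answer: y(t)=(1/2)·e^(-t)+(7/2)·e^(-3t)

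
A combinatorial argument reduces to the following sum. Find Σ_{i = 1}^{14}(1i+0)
=1·Σ i + 0·14=1·105 + 0=105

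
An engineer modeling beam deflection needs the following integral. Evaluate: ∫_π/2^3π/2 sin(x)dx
Antiderivative: -cos(x)
Evaluate at bounds: [-cos(1·3π/2)/1] - [-cos(1·π/2)/1]
= (-(0)+(0))/1 = 0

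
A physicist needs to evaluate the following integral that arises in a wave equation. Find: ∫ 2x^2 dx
Using power rule: ∫ 2x^2 dx = 2/3 x^3 + C = (2/3)x^3 + C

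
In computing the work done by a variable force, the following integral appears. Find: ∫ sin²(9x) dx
Using identity sin²(u)=(1 - cos(2u))/2:
∫ (1 - cos(18x))/2 dx=x/2 - sin(18x)/36 + C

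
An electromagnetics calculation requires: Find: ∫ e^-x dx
Since d/dx[e^-x]=- e^-x, we get -1e^-x+C

Answer: -e^-x+C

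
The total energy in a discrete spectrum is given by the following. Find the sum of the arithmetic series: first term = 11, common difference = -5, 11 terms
Last term: a_n=11 + (11 - 1)·-5=-39
Sum=n(a_1 + a_n)/2=11(11 + (-39))/2=-154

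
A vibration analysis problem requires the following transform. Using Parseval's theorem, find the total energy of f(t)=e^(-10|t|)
Parseval's theorem: E=integral |f(t)|^2 dt=(1/2pi) integral |F(omega)|^2 domega
E=integral_{-inf}^{inf} e^(-20|t|) dt=2 * integral_0^inf e^(-20t) dt=2/(2 * 10)=1/10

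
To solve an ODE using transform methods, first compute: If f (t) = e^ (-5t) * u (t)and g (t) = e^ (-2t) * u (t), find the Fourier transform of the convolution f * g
By the convolution theorem: F{f*g} = F(omega)*G(omega)
F(omega) = 1/(5 + j*omega), G(omega) = 1/(2 + j*omega)
F{f*g} = 1/((5 + j*omega)(2 + j*omega))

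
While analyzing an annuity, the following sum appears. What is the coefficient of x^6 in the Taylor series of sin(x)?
sin(x) has only odd powers. Coefficient of x^6=0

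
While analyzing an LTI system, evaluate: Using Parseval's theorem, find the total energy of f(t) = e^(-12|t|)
Parseval's theorem: E=integral |f(t)|^2 dt=(1/2pi) integral |F(omega)|^2 domega
E=integral_{-inf}^{inf} e^(-24|t|) dt=2 * integral_0^inf e^(-24t) dt=2/(2 * 12)=1/12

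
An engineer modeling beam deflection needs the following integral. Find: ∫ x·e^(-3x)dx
Integration by parts: u = x, dv = e^(-3x) dx
du = dx, v = e^(-3x)/(-3)
= x·e^(-3x)/(-3) - ∫ e^(-3x)/(-3) dx
= x·e^(-3x)/(-3) - e^(-3x)/9+C

Answer: e^(-3x)(x/(-3)-1/9)+C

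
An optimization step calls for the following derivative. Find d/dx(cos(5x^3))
Chain rule: d/dx[cos(u)] = -sin(u)·u' where u = 5x^3
u' = 15x^2

Answer: -15x^2·sin(5x^3)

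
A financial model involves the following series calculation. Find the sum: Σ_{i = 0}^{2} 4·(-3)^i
Geometric series: S=a(1 - r^n)/(1 - r)
a=4, r=-3, n=3
S=4(1 + 27)/4=28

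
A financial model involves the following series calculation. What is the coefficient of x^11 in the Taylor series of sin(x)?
sin(x) = Σ (-1)^k x^(2k+1)/(2k+1)!
For x^11: (-1)^5/11! = -1/39916800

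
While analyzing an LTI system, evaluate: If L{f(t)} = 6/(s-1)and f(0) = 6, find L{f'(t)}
L{f'(t)}=s·F(s) - f(0)=6s/(s-1) - 6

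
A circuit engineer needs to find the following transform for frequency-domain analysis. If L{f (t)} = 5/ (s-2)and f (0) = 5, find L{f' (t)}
L{f'(t)} = s·F(s) - f(0) = 5s/(s-2) - 5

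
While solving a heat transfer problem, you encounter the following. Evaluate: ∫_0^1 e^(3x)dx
Antiderivative: (1/3)e^(3x)
Evaluate: (1/3)(e^3 - 1)

Answer: (e^3 - 1)/3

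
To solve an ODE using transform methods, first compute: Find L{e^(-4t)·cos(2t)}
First shifting: L{e^(at)f(t)} = F(s-a)
L{cos(2t)} = s/(s²+4)
Shift: (s+4)/((s+4)²+4)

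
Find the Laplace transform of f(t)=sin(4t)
L{sin(wt)}=w/(s² + w²)
L{sin(4t)}=4/(s² + 16)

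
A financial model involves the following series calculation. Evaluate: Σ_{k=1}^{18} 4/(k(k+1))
Partial fractions: 4/(k(k + 1)) = 4/k - 4/(k + 1)
Telescoping sum: 4(1 - 1/19) = 4·18/19

Answer: 72/19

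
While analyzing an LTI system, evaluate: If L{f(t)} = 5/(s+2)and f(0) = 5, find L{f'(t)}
L{f'(t)} = s·F(s) - f(0) = 5s/(s+2)-5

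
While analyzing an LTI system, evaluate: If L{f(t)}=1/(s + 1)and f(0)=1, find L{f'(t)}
L{f'(t)}=s·F(s) - f(0)=s/(s+1)-1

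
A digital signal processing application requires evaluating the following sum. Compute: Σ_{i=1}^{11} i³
Using formula: Σ i^3 = [n(n+1)/2]² = [11·12/2]² = 4356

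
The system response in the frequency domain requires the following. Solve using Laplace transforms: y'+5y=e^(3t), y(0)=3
Take L: sY - 3+5Y=1/(s-3)
Y(s+5)=1/(s-3)+3
Y=1/((s-3)(s+5))+3/(s+5)
Partial fractions: 1/((s-3)(s+5))=(1/8)/(s-3) - (1/8)/(s+5)
So Y=(1/8)/(s-3)+(23/8)/(s+5)
Inverse Laplace transform (L^(-1){1/(s-3)}=e^(3t), L^(-1){1/(s+5)}=e^(-5t)):

Answer: y(t)=(1/8)·e^(3t)+(23/8)·e^(-5t)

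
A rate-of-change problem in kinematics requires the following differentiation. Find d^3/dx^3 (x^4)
Apply power rule 3 times:
d^1: 4x^3
d^2: 12x^2
d^3: 24x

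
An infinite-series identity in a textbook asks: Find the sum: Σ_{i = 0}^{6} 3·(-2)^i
Geometric series: S=a(1 - r^n)/(1 - r)
a=3, r=-2, n=7
S=3(1 + 128)/3=129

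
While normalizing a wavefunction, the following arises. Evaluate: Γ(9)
Γ(n)=(n-1)! for positive integers
Γ(9)=8!=40320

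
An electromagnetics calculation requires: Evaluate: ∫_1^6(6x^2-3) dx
Step 1: Find antiderivative F(x)=2x^3-3x
Step 2: F(6) - F(1)=414 - (-1)=415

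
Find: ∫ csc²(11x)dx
Since d/dx[-cot(11x)] = 11csc²(11x), integral = -cot(11x)/11 + C

Answer: (-1/11)cot(11x) + C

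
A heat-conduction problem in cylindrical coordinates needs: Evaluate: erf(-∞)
erf(-∞)=-1 (the error function is odd, so erf(-∞)=-erf(∞)=-1)

Answer: -1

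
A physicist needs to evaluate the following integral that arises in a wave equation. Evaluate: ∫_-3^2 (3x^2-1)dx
Step 1: Find antiderivative F(x)=x^3 - x
Step 2: F(2) - F(-3)=6 - (-24)=30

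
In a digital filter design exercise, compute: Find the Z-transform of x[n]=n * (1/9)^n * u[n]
Using the property Z{n * a^n * u[n]} = az/(z-a)^2
With a = 1/9: X(z) = (1/9)z/(z - 1/9)^2, |z| > 1/9

Answer: (1/9)z/(z - 1/9)^2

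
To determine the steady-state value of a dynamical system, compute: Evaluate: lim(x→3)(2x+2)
Polynomial is continuous, so substitute x=3:
2·3+2=8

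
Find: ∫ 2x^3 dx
Using power rule: ∫ 2x^3 dx = 2/4 x^4+C = (1/2)x^4+C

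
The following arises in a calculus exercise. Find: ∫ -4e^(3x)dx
Since d/dx[e^(3x)]=3e^(3x), we get -4/3 e^(3x)+C

Answer: (-4/3)e^(3x)+C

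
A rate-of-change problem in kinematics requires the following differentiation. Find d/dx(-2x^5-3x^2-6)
Power rule: d/dx(ax^n)=n·a·x^(n-1)
Term by term: -10·x^4-6·x

Answer: -10x^4-6x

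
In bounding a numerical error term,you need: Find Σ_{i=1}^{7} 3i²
= 3·n(n + 1)(2n + 1)/6 = 3·7·8·15/6 = 420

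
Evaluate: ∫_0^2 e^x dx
Antiderivative: e^x
Evaluate: (e^2-1)

Answer: e^2-1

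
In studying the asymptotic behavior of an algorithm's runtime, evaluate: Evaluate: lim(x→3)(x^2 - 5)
Polynomial is continuous, so substitute x=3:
1·3^2 - 5=4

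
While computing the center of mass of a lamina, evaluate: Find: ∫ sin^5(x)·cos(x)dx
Let u=sin(x), du=cos(x) dx
∫ u^5 du=u^6/6 + C

Answer: sin^6(x)/6 + C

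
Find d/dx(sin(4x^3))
Chain rule: d/dx[sin(u)] = cos(u)·u' where u = 4x^3
u' = 12x^2

Answer: 12x^2·cos(4x^3)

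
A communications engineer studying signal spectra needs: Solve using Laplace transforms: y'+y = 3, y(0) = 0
Take L of both sides: sY(s)-0+Y(s) = 3/s
Y(s)(s+1) = 3/s+0
Y(s) = 3/(s(s+1))+0/(s+1)
Partial fractions: 3/(s(s+1)) = 3/s - 3/(s+1)
So Y(s) = 3/s - 3/(s+1)
Inverse transform (L^(-1){1/s} = 1, L^(-1){1/(s+1)} = e^(-t)):

Answer: y(t) = 3-3·e^(-t)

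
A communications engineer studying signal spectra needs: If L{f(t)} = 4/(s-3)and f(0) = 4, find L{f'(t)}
L{f'(t)} = s·F(s) - f(0) = 4s/(s-3) - 4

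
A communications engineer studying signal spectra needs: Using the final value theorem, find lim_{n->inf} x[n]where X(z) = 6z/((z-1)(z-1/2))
Final value theorem: lim x[n] = lim_{z->1} (z-1) * X(z)
(z-1) * X(z) = 6z/(z-1/2)
As z->1: 6/(1 - 1/2) = 6/(1/2) = 12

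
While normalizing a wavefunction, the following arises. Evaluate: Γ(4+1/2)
Γ(n+1/2) = (2n)!√π/(4^n·n!)
= 40320√π/(256·24) = (105/16)·√π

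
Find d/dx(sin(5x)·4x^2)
Product rule: (fg)' = f'g+fg'
f = sin(5x), f' = 5·cos(5x)
g = 4x^2, g' = 8x

Answer: 20·cos(5x)·x^2+8·sin(5x)·x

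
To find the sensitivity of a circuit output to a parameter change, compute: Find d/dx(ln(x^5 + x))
Chain rule: d/dx[ln(u)]=u'/u where u=x^5+x
u'=5x^4+1

Answer: (5x^4+1)/(x^5+x)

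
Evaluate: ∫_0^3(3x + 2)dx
Step 1: Find antiderivative F(x) = (3/2)x^2+2x
Step 2: F(3) - F(0) = 39/2 - (0) = 39/2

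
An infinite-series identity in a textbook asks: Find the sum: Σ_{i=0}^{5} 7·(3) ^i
Geometric series: S = a(1 - r^n)/(1 - r)
a = 7, r = 3, n = 6
S = 7(1 - 729)/-2 = 2548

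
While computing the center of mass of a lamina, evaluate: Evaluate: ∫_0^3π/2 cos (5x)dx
Antiderivative: sin(5x)/5
Evaluate at bounds: [sin(5·3π/2)/5] - [sin(5·0)/5]
= ((-1) - (0))/5 = -1/5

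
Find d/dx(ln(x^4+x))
Chain rule: d/dx[ln(u)] = u'/u where u = x^4 + x
u' = 4x^3 + 1

Answer: (4x^3 + 1)/(x^4 + x)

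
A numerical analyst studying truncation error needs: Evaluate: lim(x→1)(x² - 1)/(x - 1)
Factor: (x² - 1) = (x-1)(x+1)
Cancel (x-1): lim(x→1) (x+1) = 2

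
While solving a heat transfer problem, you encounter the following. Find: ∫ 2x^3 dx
Using power rule: ∫ 2x^3 dx = 2/4 x^4 + C = (1/2)x^4 + C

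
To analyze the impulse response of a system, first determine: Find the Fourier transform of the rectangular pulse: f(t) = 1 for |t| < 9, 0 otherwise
F(omega) = integral from -9 to 9 of e^(-j*omega*t) dt
= 2*sin(9*omega)/omega = 18*sinc(9*omega/pi)

Answer: 2*sin(9*omega)/omega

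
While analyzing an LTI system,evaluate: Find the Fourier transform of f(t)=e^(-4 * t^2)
The Fourier transform of a Gaussian e^(-a*t^2) is sqrt(pi/a)*e^(-omega^2/(4a)).
With a = 4: F(omega) = sqrt(pi)/2*e^(-omega^2/16)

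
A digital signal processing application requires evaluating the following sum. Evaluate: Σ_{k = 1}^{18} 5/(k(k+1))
Partial fractions: 5/(k(k+1))=5/k - 5/(k+1)
Telescoping sum: 5(1-1/19)=5·18/19

Answer: 90/19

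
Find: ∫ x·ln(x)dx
By parts: u=ln(x), dv=x dx
du=1/x dx, v=x^2/2
=x^2·ln(x)/2 - ∫ x/2 dx
=x^2·ln(x)/2 - x^2/4+C

Answer: x^2(ln(x)/2-1/4)+C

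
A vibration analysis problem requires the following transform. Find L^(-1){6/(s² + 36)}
L^(-1){w/(s² + w²)} = sin(wt)
Here w = 6

Answer: sin(6t)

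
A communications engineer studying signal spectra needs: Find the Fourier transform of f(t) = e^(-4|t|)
Using the standard pair: F{e^(-a|t|)}=2a/(a^2 + omega^2)
With a=4: F(omega)=8/(16 + omega^2)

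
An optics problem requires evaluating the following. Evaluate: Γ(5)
Γ(n) = (n-1)! for positive integers
Γ(5) = 4! = 24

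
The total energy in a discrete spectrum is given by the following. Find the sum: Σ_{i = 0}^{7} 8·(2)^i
Geometric series: S = a(1 - r^n)/(1 - r)
a = 8, r = 2, n = 8
S = 8(1-256)/-1 = 2040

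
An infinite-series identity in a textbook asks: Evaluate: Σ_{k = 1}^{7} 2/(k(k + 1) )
Partial fractions: 2/(k(k + 1)) = 2/k - 2/(k + 1)
Telescoping sum: 2(1 - 1/8) = 2·7/8

Answer: 7/4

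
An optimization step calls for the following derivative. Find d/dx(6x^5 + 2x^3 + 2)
Power rule: d/dx(ax^n) = n·a·x^(n-1)
Term by term: 30·x^4 + 6·x^2

Answer: 30x^4 + 6x^2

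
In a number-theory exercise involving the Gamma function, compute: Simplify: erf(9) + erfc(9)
By definition erfc(x) = 1 - erf(x)
erf(9)+erfc(9) = erf(9)+1 - erf(9) = 1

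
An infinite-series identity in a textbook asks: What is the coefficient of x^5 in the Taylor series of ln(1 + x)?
ln(1+x) = Σ (-1)^(n+1) x^n/n
Coefficient of x^5 = (-1)^6/5 = 1/5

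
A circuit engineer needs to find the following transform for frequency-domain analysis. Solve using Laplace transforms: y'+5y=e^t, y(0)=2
Take L: sY - 2 + 5Y = 1/(s-1)
Y(s + 5) = 1/(s-1) + 2
Y = 1/((s-1)(s + 5)) + 2/(s + 5)
Partial fractions: 1/((s-1)(s + 5)) = (1/6)/(s-1) - (1/6)/(s + 5)
So Y = (1/6)/(s-1) + (11/6)/(s + 5)
Inverse Laplace transform (L^(-1){1/(s-1)} = e^t, L^(-1){1/(s + 5)} = e^(-5t)):

Answer: y(t) = (1/6)·e^t + (11/6)·e^(-5t)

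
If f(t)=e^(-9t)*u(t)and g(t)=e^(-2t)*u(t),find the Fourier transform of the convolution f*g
By the convolution theorem: F{f * g} = F(omega) * G(omega)
F(omega) = 1/(9 + j * omega), G(omega) = 1/(2 + j * omega)
F{f * g} = 1/((9 + j * omega)(2 + j * omega))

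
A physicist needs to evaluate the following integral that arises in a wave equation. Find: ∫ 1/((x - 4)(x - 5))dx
Partial fractions: 1/((x-4)(x-5)) = A/(x-4)+B/(x-5)
A = -1, B = 1
∫ [-1· 1/(x-4)+1· 1/(x-5)] dx
= (1)[ln|x-5| - ln|x-4|]+C

Answer: ln|(x-5)/(x-4)|+C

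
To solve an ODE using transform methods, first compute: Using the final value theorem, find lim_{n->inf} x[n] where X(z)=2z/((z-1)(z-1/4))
Final value theorem: lim x[n]=lim_{z->1} (z-1)*X(z)
(z-1)*X(z)=2z/(z-1/4)
As z->1: 2/(1-1/4)=2/(3/4)=8/3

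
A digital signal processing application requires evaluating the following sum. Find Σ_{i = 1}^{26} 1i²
= 1·n(n+1)(2n+1)/6 = 1·26·27·53/6 = 6201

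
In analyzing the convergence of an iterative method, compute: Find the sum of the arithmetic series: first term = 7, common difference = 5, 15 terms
Last term: a_n = 7 + (15 - 1)·5 = 77
Sum = n(a_1 + a_n)/2 = 15(7 + 77)/2 = 630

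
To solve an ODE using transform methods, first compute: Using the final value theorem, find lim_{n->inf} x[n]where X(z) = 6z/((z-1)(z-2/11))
Final value theorem: lim x[n] = lim_{z->1} (z-1) * X(z)
(z-1) * X(z) = 6z/(z-2/11)
As z->1: 6/(1-2/11) = 6/(9/11) = 22/3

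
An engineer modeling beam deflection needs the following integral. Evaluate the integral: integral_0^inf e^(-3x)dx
integral_0^inf e^(-3x) dx = [-1/3 * e^(-3x)]_0^inf
= 0 - (-1/3) = 1/3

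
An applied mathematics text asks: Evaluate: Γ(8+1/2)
Γ(n+1/2)=(2n)!√π/(4^n·n!)
=20922789888000√π/(65536·40320)=(2027025/256)·√π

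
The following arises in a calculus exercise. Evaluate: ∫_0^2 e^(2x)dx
Antiderivative: (1/2)e^(2x)
Evaluate: (1/2)(e^4-1)

Answer: (e^4-1)/2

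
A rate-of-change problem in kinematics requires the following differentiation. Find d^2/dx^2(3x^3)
Apply power rule 2 times:
d^1: 9x^2
d^2: 18x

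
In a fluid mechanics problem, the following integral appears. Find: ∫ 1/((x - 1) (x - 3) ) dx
Partial fractions: 1/((x-1)(x-3)) = A/(x-1) + B/(x-3)
A = -1/2, B = 1/2
∫ [-1/2· 1/(x-1) + 1/2· 1/(x-3)] dx
= (1/2)[ln|x-3| - ln|x-1|] + C

Answer: (1/2)·ln|(x-3)/(x-1)| + C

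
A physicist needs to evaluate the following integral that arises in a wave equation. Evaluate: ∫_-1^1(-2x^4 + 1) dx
Step 1: Find antiderivative F(x)=(-2/5)x^5 + x
Step 2: F(1) - F(-1)=3/5 - (-3/5)=6/5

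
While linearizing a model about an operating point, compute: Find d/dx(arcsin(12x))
d/dx[arcsin(u)] = u'/√(1-u²), u = 12x, u' = 12

Answer: 12/√(1 - 144x²)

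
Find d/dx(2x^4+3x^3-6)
Power rule: d/dx(ax^n) = n·a·x^(n-1)
Term by term: 8·x^3 + 9·x^2

Answer: 8x^3 + 9x^2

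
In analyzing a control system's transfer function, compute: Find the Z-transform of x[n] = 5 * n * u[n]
Z{n * u[n]}=z/(z-1)^2
By linearity: Z{5 * n * u[n]}=5z/(z-1)^2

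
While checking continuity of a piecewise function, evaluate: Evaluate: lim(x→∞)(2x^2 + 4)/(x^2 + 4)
Divide numerator and denominator by x^2:
lim (2+4/x^2)/(1+4/x^2)=2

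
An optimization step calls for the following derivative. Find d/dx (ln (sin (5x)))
Chain rule: d/dx[ln(u)]=u'/u where u=sin(5x)
u'=5cos(5x)

Answer: (5cos(5x))/(sin(5x))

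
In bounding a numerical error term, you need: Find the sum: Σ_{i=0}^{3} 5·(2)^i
Geometric series: S=a(1 - r^n)/(1 - r)
a=5, r=2, n=4
S=5(1-16)/-1=75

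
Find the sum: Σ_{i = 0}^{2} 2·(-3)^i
Geometric series: S=a(1 - r^n)/(1 - r)
a=2, r=-3, n=3
S=2(1 + 27)/4=14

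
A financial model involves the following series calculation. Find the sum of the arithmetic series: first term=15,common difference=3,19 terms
Last term: a_n=15+(19-1)·3=69
Sum=n(a_1+a_n)/2=19(15+69)/2=798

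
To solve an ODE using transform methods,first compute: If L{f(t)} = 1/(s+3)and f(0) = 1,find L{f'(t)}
L{f'(t)} = s·F(s) - f(0) = s/(s+3)-1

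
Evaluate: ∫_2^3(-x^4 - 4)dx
Step 1: Find antiderivative F(x) = (-1/5)x^5 - 4x
Step 2: F(3) - F(2) = -303/5 - (-72/5) = -231/5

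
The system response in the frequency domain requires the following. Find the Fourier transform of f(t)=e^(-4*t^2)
The Fourier transform of a Gaussian e^(-a * t^2) is sqrt(pi/a) * e^(-omega^2/(4a)).
With a=4: F(omega)=sqrt(pi)/2 * e^(-omega^2/16)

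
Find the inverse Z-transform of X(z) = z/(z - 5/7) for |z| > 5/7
Standard pair: z/(z-a) <-> a^n*u[n] for causal signals
With a = 5/7: x[n] = (5/7)^n*u[n]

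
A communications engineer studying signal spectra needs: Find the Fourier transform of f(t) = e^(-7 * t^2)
The Fourier transform of a Gaussian e^(-a*t^2) is sqrt(pi/a)*e^(-omega^2/(4a)).
With a=7: F(omega)=sqrt(pi/7)*e^(-omega^2/28)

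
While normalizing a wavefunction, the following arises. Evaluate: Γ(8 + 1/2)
Γ(n + 1/2) = (2n)!√π/(4^n·n!)
= 20922789888000√π/(65536·40320) = (2027025/256)·√π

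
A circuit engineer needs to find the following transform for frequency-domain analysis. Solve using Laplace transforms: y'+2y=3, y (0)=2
Take L of both sides: sY(s)-2+2Y(s) = 3/s
Y(s)(s+2) = 3/s+2
Y(s) = 3/(s(s+2))+2/(s+2)
Partial fractions: 3/(s(s+2)) = (3/2)/s - (3/2)/(s+2)
So Y(s) = (3/2)/s+(1/2)/(s+2)
Inverse transform (L^(-1){1/s} = 1, L^(-1){1/(s+2)} = e^(-2t)):

Answer: y(t) = 3/2+(1/2)·e^(-2t)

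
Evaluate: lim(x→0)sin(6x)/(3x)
L'Hôpital (0/0): lim 6cos(6x)/3=6/3

Answer: 2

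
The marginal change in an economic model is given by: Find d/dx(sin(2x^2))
Chain rule: d/dx[sin(u)] = cos(u)·u' where u = 2x^2
u' = 4x

Answer: 4x·cos(2x^2)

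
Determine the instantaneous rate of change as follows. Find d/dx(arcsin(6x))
d/dx[arcsin(u)]=u'/√(1-u²), u=6x, u'=6

Answer: 6/√(1 - 36x²)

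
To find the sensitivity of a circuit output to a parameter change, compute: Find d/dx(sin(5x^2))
Chain rule: d/dx[sin(u)]=cos(u)·u' where u=5x^2
u'=10x

Answer: 10x·cos(5x^2)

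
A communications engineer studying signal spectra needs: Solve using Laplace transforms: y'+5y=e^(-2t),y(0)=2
Take L: sY - 2+5Y = 1/(s+2)
Y(s+5) = 1/(s+2)+2
Y = 1/((s+2)(s+5))+2/(s+5)
Partial fractions: 1/((s+2)(s+5)) = (1/3)/(s+2) - (1/3)/(s+5)
So Y = (1/3)/(s+2)+(5/3)/(s+5)
Inverse Laplace transform (L^(-1){1/(s+2)} = e^(-2t), L^(-1){1/(s+5)} = e^(-5t)):

Answer: y(t) = (1/3)·e^(-2t)+(5/3)·e^(-5t)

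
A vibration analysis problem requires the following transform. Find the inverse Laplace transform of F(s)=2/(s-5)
L^(-1){2/(s-a)} = c·e^(at)
Here a = 5, c = 2

Answer: 2e^(5t)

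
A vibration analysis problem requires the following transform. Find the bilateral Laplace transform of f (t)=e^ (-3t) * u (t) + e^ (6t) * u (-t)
For e^(-3t) * u(t): L = 1/(s + 3), Re(s) > -3
For e^(6t) * u(-t): L = -1/(s-6), Re(s) < 6
Combined: F(s) = 1/(s + 3) - 1/(s-6), -3 < Re(s) < 6

Answer: 1/(s + 3) - 1/(s-6), ROC: -3 < Re(s) < 6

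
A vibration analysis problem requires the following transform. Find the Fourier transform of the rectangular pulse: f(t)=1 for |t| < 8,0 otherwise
F(omega) = integral from -8 to 8 of e^(-j * omega * t) dt
= 2 * sin(8 * omega)/omega = 16 * sinc(8 * omega/pi)

Answer: 2 * sin(8 * omega)/omega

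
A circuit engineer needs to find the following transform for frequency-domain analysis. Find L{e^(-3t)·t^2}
First shifting: L{e^(at)f(t)} = F(s-a)
L{t^2} = 2/s^3
Shift s → s+3: 2/(s+3)^3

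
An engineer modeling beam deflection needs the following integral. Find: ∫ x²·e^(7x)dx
Integration by parts twice:
First: u = x², dv = e^(7x) dx => x²e^(7x)/7 - (2/7)∫ xe^(7x) dx
Second (∫ xe^(7x) dx): xe^(7x)/7 - e^(7x)/49
Combining: e^(7x)(x²/7 - 2x/49 + 2/343) + C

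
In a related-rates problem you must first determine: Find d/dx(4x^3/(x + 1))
Quotient rule: (f/g)' = (f'g - fg')/g²
f = 4x^3, f' = 12x^2
g = x + 1, g' = 1

Answer: (12x^2·(x + 1) - 4x^3)/(x + 1)²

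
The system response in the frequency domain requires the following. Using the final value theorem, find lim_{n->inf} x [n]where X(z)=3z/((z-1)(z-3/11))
Final value theorem: lim x[n] = lim_{z->1} (z-1) * X(z)
(z-1) * X(z) = 3z/(z-3/11)
As z->1: 3/(1-3/11) = 3/(8/11) = 33/8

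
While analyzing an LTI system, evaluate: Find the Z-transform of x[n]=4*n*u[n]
Z{n*u[n]}=z/(z-1)^2
By linearity: Z{4*n*u[n]}=4z/(z-1)^2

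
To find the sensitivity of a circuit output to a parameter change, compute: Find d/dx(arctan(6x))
d/dx[arctan(u)]=u'/(1+u²), u=6x, u'=6

Answer: 6/(1+36x²)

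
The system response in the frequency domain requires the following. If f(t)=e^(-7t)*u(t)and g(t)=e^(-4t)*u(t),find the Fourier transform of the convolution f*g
By the convolution theorem: F{f * g} = F(omega) * G(omega)
F(omega) = 1/(7+j * omega), G(omega) = 1/(4+j * omega)
F{f * g} = 1/((7+j * omega)(4+j * omega))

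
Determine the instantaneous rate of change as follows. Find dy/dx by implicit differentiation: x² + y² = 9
Differentiate both sides: 2x+2y·(dy/dx) = 0
Solve: dy/dx = -2x/(2y) = -x/y

Answer: dy/dx = -x/y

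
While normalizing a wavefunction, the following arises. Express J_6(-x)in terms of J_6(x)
For integer n: J_n(-x) = (-1)^n J_n(x)
With n = 6: J_6(-x) = (-1)^6 J_6(x) = J_6(x)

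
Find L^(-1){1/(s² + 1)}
L^(-1){w/(s² + w²)} = sin(wt)
Here w = 1

Answer: sin(t)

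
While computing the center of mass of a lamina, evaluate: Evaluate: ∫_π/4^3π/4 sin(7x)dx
Antiderivative: -cos(7x)/7
Evaluate at bounds: [-cos(7·3π/4)/7] - [-cos(7·π/4)/7]
=(-(-√2/2) + (√2/2))/7=√2/7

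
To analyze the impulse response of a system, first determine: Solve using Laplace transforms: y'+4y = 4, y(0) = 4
Take L of both sides: sY(s) - 4 + 4Y(s) = 4/s
Y(s)(s + 4) = 4/s + 4
Y(s) = 4/(s(s + 4)) + 4/(s + 4)
Partial fractions: 4/(s(s + 4)) = 1/s - 1/(s + 4)
So Y(s) = 1/s + 3/(s + 4)
Inverse transform (L^(-1){1/s} = 1, L^(-1){1/(s + 4)} = e^(-4t)):

Answer: y(t) = 1 + 3·e^(-4t)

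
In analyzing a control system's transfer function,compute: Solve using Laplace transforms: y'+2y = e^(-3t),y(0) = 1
Take L: sY - 1+2Y = 1/(s+3)
Y(s+2) = 1/(s+3)+1
Y = 1/((s+3)(s+2))+1/(s+2)
Partial fractions: 1/((s+3)(s+2)) = -1/(s+3)+1/(s+2)
So Y = -1/(s+3)+2/(s+2)
Inverse Laplace transform (L^(-1){1/(s+3)} = e^(-3t), L^(-1){1/(s+2)} = e^(-2t)):

Answer: y(t) = -1·e^(-3t)+2·e^(-2t)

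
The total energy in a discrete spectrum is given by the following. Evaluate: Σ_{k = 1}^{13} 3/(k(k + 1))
Partial fractions: 3/(k(k+1)) = 3/k - 3/(k+1)
Telescoping sum: 3(1-1/14) = 3·13/14

Answer: 39/14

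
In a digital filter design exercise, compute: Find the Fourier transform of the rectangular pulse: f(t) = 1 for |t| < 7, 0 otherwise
F(omega)=integral from -7 to 7 of e^(-j * omega * t) dt
=2 * sin(7 * omega)/omega=14 * sinc(7 * omega/pi)

Answer: 2 * sin(7 * omega)/omega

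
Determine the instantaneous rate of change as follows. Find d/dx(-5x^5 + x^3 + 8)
Power rule: d/dx(ax^n)=n·a·x^(n-1)
Term by term: -25·x^4+3·x^2

Answer: -25x^4+3x^2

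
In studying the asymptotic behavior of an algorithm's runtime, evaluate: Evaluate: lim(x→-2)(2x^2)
Polynomial is continuous, so substitute x=-2:
2·(-2)^2=8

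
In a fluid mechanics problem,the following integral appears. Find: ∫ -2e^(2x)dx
Since d/dx[e^(2x)] = 2e^(2x), we get -1 e^(2x)+C

Answer: -e^(2x)+C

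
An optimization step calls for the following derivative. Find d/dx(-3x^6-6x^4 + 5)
Power rule: d/dx(ax^n) = n·a·x^(n-1)
Term by term: -18·x^5-24·x^3

Answer: -18x^5-24x^3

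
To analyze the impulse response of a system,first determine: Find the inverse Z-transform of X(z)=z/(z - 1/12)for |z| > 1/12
Standard pair: z/(z-a) <-> a^n*u[n] for causal signals
With a=1/12: x[n]=(1/12)^n*u[n]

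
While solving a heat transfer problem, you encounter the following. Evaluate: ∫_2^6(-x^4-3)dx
Step 1: Find antiderivative F(x) = (-1/5)x^5-3x
Step 2: F(6) - F(2) = -7866/5 - (-62/5) = -7804/5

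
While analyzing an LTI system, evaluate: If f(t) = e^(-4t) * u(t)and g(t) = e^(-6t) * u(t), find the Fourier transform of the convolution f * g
By the convolution theorem: F{f * g}=F(omega) * G(omega)
F(omega)=1/(4 + j * omega), G(omega)=1/(6 + j * omega)
F{f * g}=1/((4 + j * omega)(6 + j * omega))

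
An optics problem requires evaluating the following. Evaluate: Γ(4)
Γ(n)=(n-1)! for positive integers
Γ(4)=3!=6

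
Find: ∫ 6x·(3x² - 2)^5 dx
Let u=3x² - 2, du=6x dx
∫ u^5 du=u^6/6+C

Answer: (3x² - 2)^6/6+C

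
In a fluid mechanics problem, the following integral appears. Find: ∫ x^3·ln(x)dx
By parts: u = ln(x), dv = x^3 dx
du = 1/x dx, v = x^4/4
= x^4·ln(x)/4 - ∫ x^3/4 dx
= x^4·ln(x)/4 - x^4/16+C

Answer: x^4(ln(x)/4-1/16)+C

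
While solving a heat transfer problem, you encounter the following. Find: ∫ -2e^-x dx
Since d/dx[e^-x]=- e^-x, we get 2e^-x + C

Answer: 2e^-x + C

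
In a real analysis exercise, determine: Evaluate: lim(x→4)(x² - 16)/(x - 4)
Factor: (x² - 16)=(x-4)(x+4)
Cancel (x-4): lim(x→4) (x+4)=8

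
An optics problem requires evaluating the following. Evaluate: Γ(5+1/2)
Γ(n+1/2) = (2n)!√π/(4^n·n!)
= 3628800√π/(1024·120) = (945/32)·√π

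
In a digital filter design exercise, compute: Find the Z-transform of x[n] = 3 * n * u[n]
Z{n * u[n]} = z/(z-1)^2
By linearity: Z{3 * n * u[n]} = 3z/(z-1)^2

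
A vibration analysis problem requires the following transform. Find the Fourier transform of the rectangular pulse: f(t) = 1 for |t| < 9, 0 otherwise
F(omega)=integral from -9 to 9 of e^(-j * omega * t) dt
=2 * sin(9 * omega)/omega=18 * sinc(9 * omega/pi)

Answer: 2 * sin(9 * omega)/omega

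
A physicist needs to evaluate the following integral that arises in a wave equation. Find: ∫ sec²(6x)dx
Since d/dx[tan(6x)]=6sec²(6x), integral=tan(6x)/6+C

Answer: (1/6)tan(6x)+C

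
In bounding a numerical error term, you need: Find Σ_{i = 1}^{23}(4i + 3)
= 4·Σ i + 3·23 = 4·276 + 69 = 1173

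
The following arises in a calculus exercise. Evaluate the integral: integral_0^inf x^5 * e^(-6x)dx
This is a Gamma integral. Substitute u = 6x (du = 6 dx):
integral_0^inf x^5 * e^(-6x) dx = (1/6^6) integral_0^inf u^5 * e^(-u) du
= Gamma(6)/6^6 = 5!/6^6 = 120/46656

Answer: 5/1944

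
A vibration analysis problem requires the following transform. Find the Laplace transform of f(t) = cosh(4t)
L{cosh(at)} = s/(s²-a²)
L{cosh(4t)} = s/(s²-16)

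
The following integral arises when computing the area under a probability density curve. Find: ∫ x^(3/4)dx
Power rule: ∫ x^(3/4) dx = x^(7/4)/(7/4) + C

Answer: (4/7)·x^(7/4) + C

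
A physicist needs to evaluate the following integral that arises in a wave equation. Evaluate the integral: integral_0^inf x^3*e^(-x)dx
This is a Gamma integral. Substitute u=1x:
integral_0^inf x^3*e^(-x) dx=(1/1^4) integral_0^inf u^3*e^(-u) du
=Gamma(4)/1^4=3!/1^4=6/1

Answer: 6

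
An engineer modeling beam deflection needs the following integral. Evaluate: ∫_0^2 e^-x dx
Antiderivative: -e^-x
Evaluate: -(e^-2-1)

Answer: (e^-2-1)/(-1)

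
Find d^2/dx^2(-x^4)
Apply power rule 2 times:
d^1: -4x^3
d^2: -12x^2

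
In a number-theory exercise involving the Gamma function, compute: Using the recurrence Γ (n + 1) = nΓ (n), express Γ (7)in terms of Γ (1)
Γ(7) = 6Γ(6) = 6·5Γ(5) = ... = 6!·Γ(1) = 720·Γ(1)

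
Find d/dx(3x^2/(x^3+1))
Quotient rule: (f/g)'=(f'g - fg')/g²
f=3x^2, f'=6x
g=x^3+1, g'=3x^2

Answer: (6x·(x^3+1)-9x^4)/(x^3+1)²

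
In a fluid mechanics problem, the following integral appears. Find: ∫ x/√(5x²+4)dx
Let u = 5x² + 4, du = 10x dx
∫ (1/10)·u^(-1/2) du = √u/5 + C

Answer: √(5x² + 4)/5 + C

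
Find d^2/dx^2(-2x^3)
Apply power rule 2 times:
d^1: -6x^2
d^2: -12x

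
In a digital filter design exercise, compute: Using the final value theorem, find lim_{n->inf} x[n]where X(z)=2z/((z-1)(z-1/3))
Final value theorem: lim x[n] = lim_{z->1} (z-1)*X(z)
(z-1)*X(z) = 2z/(z-1/3)
As z->1: 2/(1-1/3) = 2/(2/3) = 3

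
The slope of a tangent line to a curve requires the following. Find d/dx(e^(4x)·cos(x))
Product rule: (fg)' = f'g+fg'
f = e^(4x), f' = 4·e^(4x)
g = cos(x), g' = -sin(x)

Answer: 4·e^(4x)·cos(x) - e^(4x)·sin(x)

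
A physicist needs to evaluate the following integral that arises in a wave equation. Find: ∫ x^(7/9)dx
Power rule: ∫ x^(7/9) dx = x^(16/9)/(16/9) + C

Answer: (9/16)·x^(16/9) + C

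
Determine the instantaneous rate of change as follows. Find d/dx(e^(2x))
Chain rule: d/dx[e^u]=e^u · u' where u=2x
u'=2

Answer: 2·e^(2x)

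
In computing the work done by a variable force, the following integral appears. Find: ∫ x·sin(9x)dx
By parts: u=x, dv=sin(9x) dx
du=dx, v=-cos(9x)/9
=-x·cos(9x)/9+sin(9x)/9²+C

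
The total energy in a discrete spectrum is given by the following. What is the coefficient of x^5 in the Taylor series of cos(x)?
cos(x) has only even powers. Coefficient of x^5=0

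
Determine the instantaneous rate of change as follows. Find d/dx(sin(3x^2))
Chain rule: d/dx[sin(u)]=cos(u)·u' where u=3x^2
u'=6x

Answer: 6x·cos(3x^2)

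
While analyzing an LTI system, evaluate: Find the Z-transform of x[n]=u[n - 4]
Using the time-shift property: Z{u[n-4]} = z^(-4)*z/(z-1)
= z^(-3)/(z-1)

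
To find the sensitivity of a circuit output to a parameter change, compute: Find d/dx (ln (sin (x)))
Chain rule: d/dx[ln(u)] = u'/u where u = sin(x)
u' = cos(x)

Answer: (cos(x))/(sin(x))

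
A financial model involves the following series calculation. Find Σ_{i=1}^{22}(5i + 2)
= 5·Σ i+2·22 = 5·253+44 = 1309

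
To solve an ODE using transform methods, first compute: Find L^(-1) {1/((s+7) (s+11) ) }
Partial fractions: 1/((s+7)(s+11)) = A/(s+7)+B/(s+11)
Cover-up: A = 1/(s+11)|_{s = -7} = 1/4; B = 1/(s+7)|_{s = -11} = -1/4
L^(-1) = (1/4)e^(-7t) - (1/4)e^(-11t)

Answer: (1/4)(e^(-7t) - e^(-11t))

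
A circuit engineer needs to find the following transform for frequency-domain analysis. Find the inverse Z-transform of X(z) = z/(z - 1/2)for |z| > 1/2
Standard pair: z/(z-a) <-> a^n * u[n] for causal signals
With a=1/2: x[n]=(1/2)^n * u[n]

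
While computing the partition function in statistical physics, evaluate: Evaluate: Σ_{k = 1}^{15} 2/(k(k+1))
Partial fractions: 2/(k(k+1)) = 2/k - 2/(k+1)
Telescoping sum: 2(1-1/16) = 2·15/16

Answer: 15/8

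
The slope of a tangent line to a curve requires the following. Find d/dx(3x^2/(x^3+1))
Quotient rule: (f/g)' = (f'g - fg')/g²
f = 3x^2, f' = 6x
g = x^3+1, g' = 3x^2

Answer: (6x·(x^3+1)-9x^4)/(x^3+1)²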